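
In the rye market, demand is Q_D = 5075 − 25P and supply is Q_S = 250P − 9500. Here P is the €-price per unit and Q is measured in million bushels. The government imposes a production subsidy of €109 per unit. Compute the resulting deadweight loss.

In inverse form: demand P = 203 − 0.04Q, supply P = 38 + 0.004Q.
Competitive equilibrium: 203 − 0.04Q = 38 + 0.004Q → Q* = 3750, P* = 53.
The subsidy lowers effective supply by 109: P = 0.004Q − 71.
New quantity: 203 − 0.04Q = 0.004Q − 71 → Q' = 6227.2727.
Overproduction ΔQ = 6227.2727 − 3750 = 2477.2727; wedge = subsidy = 109.
Welfare loss = ½ × 2477.2727 × 109 = €135011.36 million.

€135011.36 million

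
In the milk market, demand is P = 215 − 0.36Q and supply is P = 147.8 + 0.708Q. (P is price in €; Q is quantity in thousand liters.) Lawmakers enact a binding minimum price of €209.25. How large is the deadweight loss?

€1177.05 thousand

Competitive equilibrium: 215 − 0.36Q = 147.8 + 0.708Q → Q* = 62.9213, P* = 192.3483.
At the floor P = 209.25, quantity demanded = (215 − 209.25)/0.36 = 15.9722.
Sellers' marginal cost at Q' = 15.9722: 147.8 + 0.708·15.9722 = 159.1083.
ΔQ = 62.9213 − 15.9722 = 46.9491; wedge = 209.25 − 159.1083 = 50.1417.
DWL = ½ × 46.9491 × 50.1417 = €1177.05 thousand.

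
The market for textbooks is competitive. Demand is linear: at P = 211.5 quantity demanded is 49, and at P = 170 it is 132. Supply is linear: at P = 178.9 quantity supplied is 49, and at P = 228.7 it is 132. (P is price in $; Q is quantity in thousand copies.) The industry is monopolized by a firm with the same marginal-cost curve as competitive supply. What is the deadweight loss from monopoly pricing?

$332.13 thousand

Demand slope = (170 − 211.5)/(132 − 49) = −0.5, so P = 236 − 0.5Q.
Supply slope = (228.7 − 178.9)/(132 − 49) = 0.6, so P = 149.5 + 0.6Q.
Competitive equilibrium: 236 − 0.5Q = 149.5 + 0.6Q → Q* = 78.6364, P* = 196.6818.
Marginal revenue: MR = 236 − Q. Set MR = MC: 236 − Q = 149.5 + 0.6Q → Q_m = 54.0625.
Price P_m = 236 − 0.5·54.0625 = 208.9688; MC(Q_m) = 149.5 + 0.6·54.0625 = 181.9375.
Competitive Q* = 78.6364, so ΔQ = 24.5739; wedge = 208.9688 − 181.9375 = 27.0313.
DWL = ½ × 24.5739 × 27.0313 = $332.13 thousand.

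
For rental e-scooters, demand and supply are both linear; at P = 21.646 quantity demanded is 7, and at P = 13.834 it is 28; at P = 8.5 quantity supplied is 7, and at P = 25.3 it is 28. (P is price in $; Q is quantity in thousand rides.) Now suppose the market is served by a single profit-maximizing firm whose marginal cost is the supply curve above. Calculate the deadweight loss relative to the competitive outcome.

$11.29 thousand

Demand slope = (13.834 − 21.646)/(28 − 7) = −0.372, so P = 24.25 − 0.372Q.
Supply slope = (25.3 − 8.5)/(28 − 7) = 0.8, so P = 2.9 + 0.8Q.
Competitive equilibrium: 24.25 − 0.372Q = 2.9 + 0.8Q → Q* = 18.2167, P* = 17.4734.
Marginal revenue: MR = 24.25 − 0.744Q. Set MR = MC: 24.25 − 0.744Q = 2.9 + 0.8Q → Q_m = 13.8277.
Price P_m = 24.25 − 0.372·13.8277 = 19.1061; MC(Q_m) = 2.9 + 0.8·13.8277 = 13.9622.
Competitive Q* = 18.2167, so ΔQ = 4.389; wedge = 19.1061 − 13.9622 = 5.1439.
Deadweight loss = ½ × 4.389 × 5.1439 = $11.29 thousand.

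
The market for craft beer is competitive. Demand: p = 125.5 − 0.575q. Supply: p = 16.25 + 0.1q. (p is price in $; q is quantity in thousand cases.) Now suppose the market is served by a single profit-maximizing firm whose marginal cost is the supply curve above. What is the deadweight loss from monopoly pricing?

$1870.79 thousand

Competitive equilibrium: 125.5 − 0.575q = 16.25 + 0.1q → q* = 161.8519, p* = 32.4352.
Marginal revenue: MR = 125.5 − 1.15q. Set MR = MC: 125.5 − 1.15q = 16.25 + 0.1q → q_m = 87.4.
Price p_m = 125.5 − 0.575·87.4 = 75.245; MC(q_m) = 16.25 + 0.1·87.4 = 24.99.
Competitive q* = 161.8519, so Δq = 74.4519; wedge = 75.245 − 24.99 = 50.255.
The triangle = ½ × 74.4519 × 50.255 = $1870.79 thousand.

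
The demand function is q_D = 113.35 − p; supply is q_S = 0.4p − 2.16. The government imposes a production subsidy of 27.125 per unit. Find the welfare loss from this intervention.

In inverse form: demand p = 113.35 − q, supply p = 5.4 + 2.5q.
Competitive equilibrium: 113.35 − q = 5.4 + 2.5q → q* = 30.8429, p* = 82.5071.
The subsidy lowers effective supply by 27.125: p = 2.5q − 21.725.
New quantity: 113.35 − q = 2.5q − 21.725 → q' = 38.5929.
Overproduction Δq = 38.5929 − 30.8429 = 7.75; wedge = subsidy = 27.125.
Deadweight loss = ½ × 7.75 × 27.125 = 105.11.

105.11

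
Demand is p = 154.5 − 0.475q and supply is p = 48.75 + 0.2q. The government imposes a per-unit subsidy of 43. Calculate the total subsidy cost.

9475.93

Competitive equilibrium: 154.5 − 0.475q = 48.75 + 0.2q → q* = 156.6667, p* = 80.0833.
The subsidy lowers effective supply by 43: p = 5.75 + 0.2q.
New quantity: 154.5 − 0.475q = 5.75 + 0.2q → q' = 220.3704.
Total subsidy cost = 43 × 220.3704 = 9475.93.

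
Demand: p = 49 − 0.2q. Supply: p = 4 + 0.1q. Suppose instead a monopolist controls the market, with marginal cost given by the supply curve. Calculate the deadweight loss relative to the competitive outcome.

540

Competitive equilibrium: 49 − 0.2q = 4 + 0.1q → q* = 150, p* = 19.
Marginal revenue: MR = 49 − 0.4q. Set MR = MC: 49 − 0.4q = 4 + 0.1q → q_m = 90.
Price p_m = 49 − 0.2·90 = 31; MC(q_m) = 4 + 0.1·90 = 13.
Competitive q* = 150, so Δq = 60; wedge = 31 − 13 = 18.
The triangle = ½ × 60 × 18 = 540.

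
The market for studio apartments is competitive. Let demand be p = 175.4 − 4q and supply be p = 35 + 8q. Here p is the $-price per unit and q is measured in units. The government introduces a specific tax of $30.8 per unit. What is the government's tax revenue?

$281.31

Competitive equilibrium: 175.4 − 4q = 35 + 8q → q* = 11.7, p* = 128.6.
With the tax, the buyer price exceeds the seller price by 30.8: (175.4 − 4q) − (35 + 8q) = 30.8 → q' = 9.1333.
Tax revenue = 30.8 × 9.1333 = $281.31.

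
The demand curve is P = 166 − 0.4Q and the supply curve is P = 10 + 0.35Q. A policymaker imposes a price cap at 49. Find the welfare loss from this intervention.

Competitive equilibrium: 166 − 0.4Q = 10 + 0.35Q → Q* = 208, P* = 82.8.
At the ceiling P = 49, quantity supplied = (49 − 10)/0.35 = 111.4286.
Willingness to pay at Q' = 111.4286: 166 − 0.4·111.4286 = 121.4286.
ΔQ = 208 − 111.4286 = 96.5714; wedge = 121.4286 − 49 = 72.4286.
The triangle = ½ × 96.5714 × 72.4286 = 3497.27.

3497.27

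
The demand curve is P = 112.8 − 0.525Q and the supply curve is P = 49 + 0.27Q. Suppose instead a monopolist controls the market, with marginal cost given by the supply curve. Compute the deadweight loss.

Competitive equilibrium: 112.8 − 0.525Q = 49 + 0.27Q → Q* = 80.2516, P* = 70.6679.
Marginal revenue: MR = 112.8 − 1.05Q. Set MR = MC: 112.8 − 1.05Q = 49 + 0.27Q → Q_m = 48.3333.
Price P_m = 112.8 − 0.525·48.3333 = 87.425; MC(Q_m) = 49 + 0.27·48.3333 = 62.05.
Competitive Q* = 80.2516, so ΔQ = 31.9183; wedge = 87.425 − 62.05 = 25.375.
DWL = ½ × 31.9183 × 25.375 = 404.96.

404.96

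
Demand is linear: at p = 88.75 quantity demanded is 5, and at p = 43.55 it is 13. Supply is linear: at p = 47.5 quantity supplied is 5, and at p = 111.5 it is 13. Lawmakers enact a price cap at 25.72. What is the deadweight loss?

Demand slope = (43.55 − 88.75)/(13 − 5) = −5.65, so p = 117 − 5.65q.
Supply slope = (111.5 − 47.5)/(13 − 5) = 8, so p = 7.5 + 8q.
Competitive equilibrium: 117 − 5.65q = 7.5 + 8q → q* = 8.022, p* = 71.6758.
At the ceiling p = 25.72, quantity supplied = (25.72 − 7.5)/8 = 2.2775.
Willingness to pay at q' = 2.2775: 117 − 5.65·2.2775 = 104.1321.
Δq = 8.022 − 2.2775 = 5.7445; wedge = 104.1321 − 25.72 = 78.4121.
The triangle = ½ × 5.7445 × 78.4121 = 225.22.

225.22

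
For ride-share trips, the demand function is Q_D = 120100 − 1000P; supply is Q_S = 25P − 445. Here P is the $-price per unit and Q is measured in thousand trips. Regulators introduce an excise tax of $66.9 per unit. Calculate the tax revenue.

In inverse form: demand P = 120.1 − 0.001Q, supply P = 17.8 + 0.04Q.
Competitive equilibrium: 120.1 − 0.001Q = 17.8 + 0.04Q → Q* = 2495.122, P* = 117.6049.
With the tax, the buyer price exceeds the seller price by 66.9: (120.1 − 0.001Q) − (17.8 + 0.04Q) = 66.9 → Q' = 863.4146.
Tax revenue = 66.9 × 863.4146 = $57762.44 thousand.

$57762.44 thousand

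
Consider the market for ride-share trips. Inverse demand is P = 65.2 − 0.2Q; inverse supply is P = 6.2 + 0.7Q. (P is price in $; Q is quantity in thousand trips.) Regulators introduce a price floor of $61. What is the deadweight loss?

Competitive equilibrium: 65.2 − 0.2Q = 6.2 + 0.7Q → Q* = 65.5556, P* = 52.0889.
At the floor P = 61, quantity demanded = (65.2 − 61)/0.2 = 21.
Sellers' marginal cost at Q' = 21: 6.2 + 0.7·21 = 20.9.
ΔQ = 65.5556 − 21 = 44.5556; wedge = 61 − 20.9 = 40.1.
The triangle = ½ × 44.5556 × 40.1 = $893.34 thousand.

$893.34 thousand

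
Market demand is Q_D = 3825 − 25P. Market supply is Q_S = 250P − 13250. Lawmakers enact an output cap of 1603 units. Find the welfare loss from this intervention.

9867.76

In inverse form: demand P = 153 − 0.04Q, supply P = 53 + 0.004Q.
Competitive equilibrium: 153 − 0.04Q = 53 + 0.004Q → Q* = 2272.7273, P* = 62.0909.
At Q = 1603: demand price = 153 − 0.04·1603 = 88.88; supply price = 53 + 0.004·1603 = 59.412.
ΔQ = 2272.7273 − 1603 = 669.7273; wedge = 88.88 − 59.412 = 29.468.
The triangle = ½ × 669.7273 × 29.468 = 9867.76.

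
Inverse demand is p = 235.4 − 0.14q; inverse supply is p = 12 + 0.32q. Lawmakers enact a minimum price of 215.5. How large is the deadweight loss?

27139.69

Competitive equilibrium: 235.4 − 0.14q = 12 + 0.32q → q* = 485.6522, p* = 167.4087.
At the floor p = 215.5, quantity demanded = (235.4 − 215.5)/0.14 = 142.1429.
Sellers' marginal cost at q' = 142.1429: 12 + 0.32·142.1429 = 57.4857.
Δq = 485.6522 − 142.1429 = 343.5093; wedge = 215.5 − 57.4857 = 158.0143.
DWL = ½ × 343.5093 × 158.0143 = 27139.69.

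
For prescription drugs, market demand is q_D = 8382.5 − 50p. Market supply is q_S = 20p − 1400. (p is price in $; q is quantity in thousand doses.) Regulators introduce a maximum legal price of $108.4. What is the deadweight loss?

$13759.515 thousand

In inverse form: demand p = 167.65 − 0.02q, supply p = 70 + 0.05q.
Competitive equilibrium: 167.65 − 0.02q = 70 + 0.05q → q* = 1395, p* = 139.75.
At the ceiling p = 108.4, quantity supplied = (108.4 − 70)/0.05 = 768.
Willingness to pay at q' = 768: 167.65 − 0.02·768 = 152.29.
Δq = 1395 − 768 = 627; wedge = 152.29 − 108.4 = 43.89.
The triangle = ½ × 627 × 43.89 = $13759.515 thousand.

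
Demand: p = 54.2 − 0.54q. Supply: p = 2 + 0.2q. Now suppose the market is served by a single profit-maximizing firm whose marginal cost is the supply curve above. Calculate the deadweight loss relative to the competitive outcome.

327.68

Competitive equilibrium: 54.2 − 0.54q = 2 + 0.2q → q* = 70.5405, p* = 16.1081.
Marginal revenue: MR = 54.2 − 1.08q. Set MR = MC: 54.2 − 1.08q = 2 + 0.2q → q_m = 40.7813.
Price p_m = 54.2 − 0.54·40.7813 = 32.1781; MC(q_m) = 2 + 0.2·40.7813 = 10.1563.
Competitive q* = 70.5405, so Δq = 29.7592; wedge = 32.1781 − 10.1563 = 22.0218.
Welfare loss = ½ × 29.7592 × 22.0218 = 327.68.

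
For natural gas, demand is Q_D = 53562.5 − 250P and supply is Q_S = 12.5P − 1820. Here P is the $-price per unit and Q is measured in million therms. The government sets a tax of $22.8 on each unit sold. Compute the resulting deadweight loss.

In inverse form: demand P = 214.25 − 0.004Q, supply P = 145.6 + 0.08Q.
Competitive equilibrium: 214.25 − 0.004Q = 145.6 + 0.08Q → Q* = 817.2619, P* = 210.981.
With the tax, the buyer price exceeds the seller price by 22.8: (214.25 − 0.004Q) − (145.6 + 0.08Q) = 22.8 → Q' = 545.8333.
ΔQ = 817.2619 − 545.8333 = 271.4286; the wedge equals the tax, 22.8.
Welfare loss = ½ × 271.4286 × 22.8 = $3094.29 million.

$3094.29 million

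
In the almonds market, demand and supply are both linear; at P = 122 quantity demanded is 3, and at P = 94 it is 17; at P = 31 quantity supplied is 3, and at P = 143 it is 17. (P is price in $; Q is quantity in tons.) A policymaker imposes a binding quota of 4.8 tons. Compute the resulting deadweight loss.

$266.45

Demand slope = (94 − 122)/(17 − 3) = −2, so P = 128 − 2Q.
Supply slope = (143 − 31)/(17 − 3) = 8, so P = 7 + 8Q.
Competitive equilibrium: 128 − 2Q = 7 + 8Q → Q* = 12.1, P* = 103.8.
At Q = 4.8: demand price = 128 − 2·4.8 = 118.4; supply price = 7 + 8·4.8 = 45.4.
ΔQ = 12.1 − 4.8 = 7.3; wedge = 118.4 − 45.4 = 73.
DWL = ½ × 7.3 × 73 = $266.45.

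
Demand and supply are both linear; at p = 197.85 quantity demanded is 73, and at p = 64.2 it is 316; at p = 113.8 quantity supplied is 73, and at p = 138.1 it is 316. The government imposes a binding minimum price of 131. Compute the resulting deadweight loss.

Demand slope = (64.2 − 197.85)/(316 − 73) = −0.55, so p = 238 − 0.55q.
Supply slope = (138.1 − 113.8)/(316 − 73) = 0.1, so p = 106.5 + 0.1q.
Competitive equilibrium: 238 − 0.55q = 106.5 + 0.1q → q* = 202.3077, p* = 126.7308.
At the floor p = 131, quantity demanded = (238 − 131)/0.55 = 194.5455.
Sellers' marginal cost at q' = 194.5455: 106.5 + 0.1·194.5455 = 125.9546.
Δq = 202.3077 − 194.5455 = 7.7622; wedge = 131 − 125.9546 = 5.0454.
The triangle = ½ × 7.7622 × 5.0454 = 19.58.

19.58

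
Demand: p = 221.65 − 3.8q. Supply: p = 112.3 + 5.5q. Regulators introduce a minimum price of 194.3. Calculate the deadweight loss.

96.72

Competitive equilibrium: 221.65 − 3.8q = 112.3 + 5.5q → q* = 11.7581, p* = 176.9694.
At the floor p = 194.3, quantity demanded = (221.65 − 194.3)/3.8 = 7.1974.
Sellers' marginal cost at q' = 7.1974: 112.3 + 5.5·7.1974 = 151.8857.
Δq = 11.7581 − 7.1974 = 4.5607; wedge = 194.3 − 151.8857 = 42.4143.
Deadweight loss = ½ × 4.5607 × 42.4143 = 96.72.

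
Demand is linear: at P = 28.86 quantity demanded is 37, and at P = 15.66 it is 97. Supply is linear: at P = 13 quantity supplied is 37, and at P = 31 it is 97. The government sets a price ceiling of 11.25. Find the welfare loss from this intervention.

343.23

Demand slope = (15.66 − 28.86)/(97 − 37) = −0.22, so P = 37 − 0.22Q.
Supply slope = (31 − 13)/(97 − 37) = 0.3, so P = 1.9 + 0.3Q.
Competitive equilibrium: 37 − 0.22Q = 1.9 + 0.3Q → Q* = 67.5, P* = 22.15.
At the ceiling P = 11.25, quantity supplied = (11.25 − 1.9)/0.3 = 31.1667.
Willingness to pay at Q' = 31.1667: 37 − 0.22·31.1667 = 30.1433.
ΔQ = 67.5 − 31.1667 = 36.3333; wedge = 30.1433 − 11.25 = 18.8933.
The triangle = ½ × 36.3333 × 18.8933 = 343.23.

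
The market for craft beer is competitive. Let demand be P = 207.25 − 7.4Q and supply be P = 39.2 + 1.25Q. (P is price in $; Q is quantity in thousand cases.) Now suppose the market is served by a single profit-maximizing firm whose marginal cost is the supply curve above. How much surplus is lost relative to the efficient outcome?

$347.01 thousand

Competitive equilibrium: 207.25 − 7.4Q = 39.2 + 1.25Q → Q* = 19.4277, P* = 63.4847.
Marginal revenue: MR = 207.25 − 14.8Q. Set MR = MC: 207.25 − 14.8Q = 39.2 + 1.25Q → Q_m = 10.4704.
Price P_m = 207.25 − 7.4·10.4704 = 129.769; MC(Q_m) = 39.2 + 1.25·10.4704 = 52.288.
Competitive Q* = 19.4277, so ΔQ = 8.9573; wedge = 129.769 − 52.288 = 77.481.
The triangle = ½ × 8.9573 × 77.481 = $347.01 thousand.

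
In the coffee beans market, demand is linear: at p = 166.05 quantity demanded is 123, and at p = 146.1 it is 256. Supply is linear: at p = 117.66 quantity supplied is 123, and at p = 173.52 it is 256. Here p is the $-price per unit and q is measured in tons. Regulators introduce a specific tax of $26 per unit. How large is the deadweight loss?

Demand slope = (146.1 − 166.05)/(256 − 123) = −0.15, so p = 184.5 − 0.15q.
Supply slope = (173.52 − 117.66)/(256 − 123) = 0.42, so p = 66 + 0.42q.
Competitive equilibrium: 184.5 − 0.15q = 66 + 0.42q → q* = 207.8947, p* = 153.3158.
With the tax, the buyer price exceeds the seller price by 26: (184.5 − 0.15q) − (66 + 0.42q) = 26 → q' = 162.2807.
Δq = 207.8947 − 162.2807 = 45.614; the wedge equals the tax, 26.
Deadweight loss = ½ × 45.614 × 26 = $592.98.

$592.98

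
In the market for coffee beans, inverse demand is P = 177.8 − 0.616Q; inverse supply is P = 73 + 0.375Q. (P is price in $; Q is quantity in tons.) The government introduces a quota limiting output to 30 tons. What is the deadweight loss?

Competitive equilibrium: 177.8 − 0.616Q = 73 + 0.375Q → Q* = 105.7518, P* = 112.6569.
At Q = 30: demand price = 177.8 − 0.616·30 = 159.32; supply price = 73 + 0.375·30 = 84.25.
ΔQ = 105.7518 − 30 = 75.7518; wedge = 159.32 − 84.25 = 75.07.
DWL = ½ × 75.7518 × 75.07 = $2843.34.

$2843.34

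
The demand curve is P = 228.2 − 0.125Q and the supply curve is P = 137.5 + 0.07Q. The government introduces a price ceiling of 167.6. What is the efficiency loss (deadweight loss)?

Competitive equilibrium: 228.2 − 0.125Q = 137.5 + 0.07Q → Q* = 465.1282, P* = 170.059.
At the ceiling P = 167.6, quantity supplied = (167.6 − 137.5)/0.07 = 430.
Willingness to pay at Q' = 430: 228.2 − 0.125·430 = 174.45.
ΔQ = 465.1282 − 430 = 35.1282; wedge = 174.45 − 167.6 = 6.85.
Welfare loss = ½ × 35.1282 × 6.85 = 120.31.

120.31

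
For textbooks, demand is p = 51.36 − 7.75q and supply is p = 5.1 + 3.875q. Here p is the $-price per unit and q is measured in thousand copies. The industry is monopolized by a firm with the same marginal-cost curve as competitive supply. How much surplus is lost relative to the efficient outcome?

$14.73 thousand

Competitive equilibrium: 51.36 − 7.75q = 5.1 + 3.875q → q* = 3.9794, p* = 20.52.
Marginal revenue: MR = 51.36 − 15.5q. Set MR = MC: 51.36 − 15.5q = 5.1 + 3.875q → q_m = 2.3876.
Price p_m = 51.36 − 7.75·2.3876 = 32.8561; MC(q_m) = 5.1 + 3.875·2.3876 = 14.352.
Competitive q* = 3.9794, so Δq = 1.5918; wedge = 32.8561 − 14.352 = 18.5041.
The triangle = ½ × 1.5918 × 18.5041 = $14.73 thousand.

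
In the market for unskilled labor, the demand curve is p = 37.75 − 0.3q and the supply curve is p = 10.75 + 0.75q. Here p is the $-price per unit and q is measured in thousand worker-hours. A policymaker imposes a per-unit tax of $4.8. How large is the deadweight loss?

Competitive equilibrium: 37.75 − 0.3q = 10.75 + 0.75q → q* = 25.7143, p* = 30.0357.
With the tax, the buyer price exceeds the seller price by 4.8: (37.75 − 0.3q) − (10.75 + 0.75q) = 4.8 → q' = 21.1429.
Δq = 25.7143 − 21.1429 = 4.5714; the wedge equals the tax, 4.8.
Welfare loss = ½ × 4.5714 × 4.8 = $10.97 thousand.

$10.97 thousand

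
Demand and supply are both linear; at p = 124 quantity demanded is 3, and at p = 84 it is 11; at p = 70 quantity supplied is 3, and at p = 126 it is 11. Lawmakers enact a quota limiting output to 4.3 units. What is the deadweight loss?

61.44

Demand slope = (84 − 124)/(11 − 3) = −5, so p = 139 − 5q.
Supply slope = (126 − 70)/(11 − 3) = 7, so p = 49 + 7q.
Competitive equilibrium: 139 − 5q = 49 + 7q → q* = 7.5, p* = 101.5.
At q = 4.3: demand price = 139 − 5·4.3 = 117.5; supply price = 49 + 7·4.3 = 79.1.
Δq = 7.5 − 4.3 = 3.2; wedge = 117.5 − 79.1 = 38.4.
Welfare loss = ½ × 3.2 × 38.4 = 61.44.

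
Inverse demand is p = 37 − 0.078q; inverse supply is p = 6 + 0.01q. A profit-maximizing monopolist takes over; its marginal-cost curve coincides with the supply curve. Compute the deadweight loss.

Competitive equilibrium: 37 − 0.078q = 6 + 0.01q → q* = 352.27273, p* = 9.52273.
Marginal revenue: MR = 37 − 0.156q. Set MR = MC: 37 − 0.156q = 6 + 0.01q → q_m = 186.74699.
Price p_m = 37 − 0.078·186.74699 = 22.43373; MC(q_m) = 6 + 0.01·186.74699 = 7.86747.
Competitive q* = 352.27273, so Δq = 165.52574; wedge = 22.43373 − 7.86747 = 14.56626.
Welfare loss = ½ × 165.52574 × 14.56626 = 1205.55.

1205.55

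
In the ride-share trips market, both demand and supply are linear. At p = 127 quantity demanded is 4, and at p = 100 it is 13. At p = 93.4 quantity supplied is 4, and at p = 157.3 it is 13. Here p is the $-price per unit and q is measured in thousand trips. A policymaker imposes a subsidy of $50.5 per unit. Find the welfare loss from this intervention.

$126.25 thousand

Demand slope = (100 − 127)/(13 − 4) = −3, so p = 139 − 3q.
Supply slope = (157.3 − 93.4)/(13 − 4) = 7.1, so p = 65 + 7.1q.
Competitive equilibrium: 139 − 3q = 65 + 7.1q → q* = 7.3267, p* = 117.0198.
The subsidy lowers effective supply by 50.5: p = 14.5 + 7.1q.
New quantity: 139 − 3q = 14.5 + 7.1q → q' = 12.3267.
Overproduction Δq = 12.3267 − 7.3267 = 5; wedge = subsidy = 50.5.
The triangle = ½ × 5 × 50.5 = $126.25 thousand.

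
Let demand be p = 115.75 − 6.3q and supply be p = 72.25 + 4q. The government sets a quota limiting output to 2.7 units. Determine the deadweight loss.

11.95

Competitive equilibrium: 115.75 − 6.3q = 72.25 + 4q → q* = 4.2233, p* = 89.1432.
At q = 2.7: demand price = 115.75 − 6.3·2.7 = 98.74; supply price = 72.25 + 4·2.7 = 83.05.
Δq = 4.2233 − 2.7 = 1.5233; wedge = 98.74 − 83.05 = 15.69.
DWL = ½ × 1.5233 × 15.69 = 11.95.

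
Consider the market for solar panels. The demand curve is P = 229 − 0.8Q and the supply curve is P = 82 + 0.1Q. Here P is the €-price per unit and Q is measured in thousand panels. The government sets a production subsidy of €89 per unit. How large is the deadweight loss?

Competitive equilibrium: 229 − 0.8Q = 82 + 0.1Q → Q* = 163.3333, P* = 98.3333.
The subsidy lowers effective supply by 89: P = 0.1Q − 7.
New quantity: 229 − 0.8Q = 0.1Q − 7 → Q' = 262.2222.
Overproduction ΔQ = 262.2222 − 163.3333 = 98.8889; wedge = subsidy = 89.
The triangle = ½ × 98.8889 × 89 = €4400.56 thousand.

€4400.56 thousand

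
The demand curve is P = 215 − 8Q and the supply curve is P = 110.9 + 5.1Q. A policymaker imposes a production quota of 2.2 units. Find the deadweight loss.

216.30

Competitive equilibrium: 215 − 8Q = 110.9 + 5.1Q → Q* = 7.9466, P* = 151.4275.
At Q = 2.2: demand price = 215 − 8·2.2 = 197.4; supply price = 110.9 + 5.1·2.2 = 122.12.
ΔQ = 7.9466 − 2.2 = 5.7466; wedge = 197.4 − 122.12 = 75.28.
Welfare loss = ½ × 5.7466 × 75.28 = 216.30.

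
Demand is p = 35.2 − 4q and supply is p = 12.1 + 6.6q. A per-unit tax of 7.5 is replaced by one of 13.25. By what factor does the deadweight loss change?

3.121

Competitive equilibrium: 35.2 − 4q = 12.1 + 6.6q → q* = 2.1792, p* = 26.483.
For a per-unit tax t: Δq = t/10.6, so DWL = ½·t·(t/10.6) = t²/21.2.
At t = 7.5: DWL = 2.653. At t = 13.25: DWL = 8.281.
Ratio = (13.25/7.5)² = 3.121.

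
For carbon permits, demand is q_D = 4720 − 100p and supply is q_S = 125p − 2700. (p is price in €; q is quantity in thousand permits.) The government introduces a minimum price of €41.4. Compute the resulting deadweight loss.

€6384.04 thousand

In inverse form: demand p = 47.2 − 0.01q, supply p = 21.6 + 0.008q.
Competitive equilibrium: 47.2 − 0.01q = 21.6 + 0.008q → q* = 1422.2222, p* = 32.9778.
At the floor p = 41.4, quantity demanded = (47.2 − 41.4)/0.01 = 580.
Sellers' marginal cost at q' = 580: 21.6 + 0.008·580 = 26.24.
Δq = 1422.2222 − 580 = 842.2222; wedge = 41.4 − 26.24 = 15.16.
Welfare loss = ½ × 842.2222 × 15.16 = €6384.04 thousand.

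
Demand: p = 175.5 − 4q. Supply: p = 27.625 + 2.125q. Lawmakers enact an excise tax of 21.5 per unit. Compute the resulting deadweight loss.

37.73

Competitive equilibrium: 175.5 − 4q = 27.625 + 2.125q → q* = 24.1429, p* = 78.9286.
With the tax, the buyer price exceeds the seller price by 21.5: (175.5 − 4q) − (27.625 + 2.125q) = 21.5 → q' = 20.6327.
Δq = 24.1429 − 20.6327 = 3.5102; the wedge equals the tax, 21.5.
Deadweight loss = ½ × 3.5102 × 21.5 = 37.73.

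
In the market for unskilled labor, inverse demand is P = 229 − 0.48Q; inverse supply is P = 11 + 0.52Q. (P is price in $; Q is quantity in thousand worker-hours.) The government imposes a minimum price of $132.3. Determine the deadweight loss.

Competitive equilibrium: 229 − 0.48Q = 11 + 0.52Q → Q* = 218, P* = 124.36.
At the floor P = 132.3, quantity demanded = (229 − 132.3)/0.48 = 201.4583.
Sellers' marginal cost at Q' = 201.4583: 11 + 0.52·201.4583 = 115.7583.
ΔQ = 218 − 201.4583 = 16.5417; wedge = 132.3 − 115.7583 = 16.5417.
DWL = ½ × 16.5417 × 16.5417 = $136.81 thousand.

$136.81 thousand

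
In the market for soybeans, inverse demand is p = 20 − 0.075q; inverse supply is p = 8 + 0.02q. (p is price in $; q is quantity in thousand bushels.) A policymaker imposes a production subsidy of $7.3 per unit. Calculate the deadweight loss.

Competitive equilibrium: 20 − 0.075q = 8 + 0.02q → q* = 126.3158, p* = 10.5263.
The subsidy lowers effective supply by 7.3: p = 0.7 + 0.02q.
New quantity: 20 − 0.075q = 0.7 + 0.02q → q' = 203.1579.
Overproduction Δq = 203.1579 − 126.3158 = 76.8421; wedge = subsidy = 7.3.
The triangle = ½ × 76.8421 × 7.3 = $280.47 thousand.

$280.47 thousand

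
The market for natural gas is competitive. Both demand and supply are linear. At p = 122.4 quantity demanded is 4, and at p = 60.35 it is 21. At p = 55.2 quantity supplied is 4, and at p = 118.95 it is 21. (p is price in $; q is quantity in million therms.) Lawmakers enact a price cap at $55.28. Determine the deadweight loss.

$303.69 million

Demand slope = (60.35 − 122.4)/(21 − 4) = −3.65, so p = 137 − 3.65q.
Supply slope = (118.95 − 55.2)/(21 − 4) = 3.75, so p = 40.2 + 3.75q.
Competitive equilibrium: 137 − 3.65q = 40.2 + 3.75q → q* = 13.0811, p* = 89.2541.
At the ceiling p = 55.28, quantity supplied = (55.28 − 40.2)/3.75 = 4.0213.
Willingness to pay at q' = 4.0213: 137 − 3.65·4.0213 = 122.3223.
Δq = 13.0811 − 4.0213 = 9.0598; wedge = 122.3223 − 55.28 = 67.0423.
DWL = ½ × 9.0598 × 67.0423 = $303.69 million.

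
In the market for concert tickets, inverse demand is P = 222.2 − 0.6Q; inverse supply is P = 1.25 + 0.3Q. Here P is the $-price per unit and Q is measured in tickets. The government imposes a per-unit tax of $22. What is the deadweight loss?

$268.89

Competitive equilibrium: 222.2 − 0.6Q = 1.25 + 0.3Q → Q* = 245.5, P* = 74.9.
With the tax, the buyer price exceeds the seller price by 22: (222.2 − 0.6Q) − (1.25 + 0.3Q) = 22 → Q' = 221.0556.
ΔQ = 245.5 − 221.0556 = 24.4444; the wedge equals the tax, 22.
The triangle = ½ × 24.4444 × 22 = $268.89.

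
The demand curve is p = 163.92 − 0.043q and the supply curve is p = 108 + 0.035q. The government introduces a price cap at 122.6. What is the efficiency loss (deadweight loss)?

3504.86

Competitive equilibrium: 163.92 − 0.043q = 108 + 0.035q → q* = 716.92308, p* = 133.09231.
At the ceiling p = 122.6, quantity supplied = (122.6 − 108)/0.035 = 417.14286.
Willingness to pay at q' = 417.14286: 163.92 − 0.043·417.14286 = 145.98286.
Δq = 716.92308 − 417.14286 = 299.78022; wedge = 145.98286 − 122.6 = 23.38286.
The triangle = ½ × 299.78022 × 23.38286 = 3504.86.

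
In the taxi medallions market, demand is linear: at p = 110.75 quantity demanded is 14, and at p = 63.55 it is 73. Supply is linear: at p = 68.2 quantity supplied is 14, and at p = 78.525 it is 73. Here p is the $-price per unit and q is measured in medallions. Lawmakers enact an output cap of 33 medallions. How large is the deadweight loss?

$296

Demand slope = (63.55 − 110.75)/(73 − 14) = −0.8, so p = 121.95 − 0.8q.
Supply slope = (78.525 − 68.2)/(73 − 14) = 0.175, so p = 65.75 + 0.175q.
Competitive equilibrium: 121.95 − 0.8q = 65.75 + 0.175q → q* = 57.641, p* = 75.8372.
At q = 33: demand price = 121.95 − 0.8·33 = 95.55; supply price = 65.75 + 0.175·33 = 71.525.
Δq = 57.641 − 33 = 24.641; wedge = 95.55 − 71.525 = 24.025.
Welfare loss = ½ × 24.641 × 24.025 = $296.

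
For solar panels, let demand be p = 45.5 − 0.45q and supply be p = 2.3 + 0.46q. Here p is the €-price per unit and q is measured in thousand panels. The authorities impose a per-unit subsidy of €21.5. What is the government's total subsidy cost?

Competitive equilibrium: 45.5 − 0.45q = 2.3 + 0.46q → q* = 47.4725, p* = 24.1374.
The subsidy lowers effective supply by 21.5: p = 0.46q − 19.2.
New quantity: 45.5 − 0.45q = 0.46q − 19.2 → q' = 71.0989.
Total subsidy cost = 21.5 × 71.0989 = €1528.63 thousand.

€1528.63 thousand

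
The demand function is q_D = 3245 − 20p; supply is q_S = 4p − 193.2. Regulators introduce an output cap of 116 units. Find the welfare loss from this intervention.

10441.20

In inverse form: demand p = 162.25 − 0.05q, supply p = 48.3 + 0.25q.
Competitive equilibrium: 162.25 − 0.05q = 48.3 + 0.25q → q* = 379.8333, p* = 143.2583.
At q = 116: demand price = 162.25 − 0.05·116 = 156.45; supply price = 48.3 + 0.25·116 = 77.3.
Δq = 379.8333 − 116 = 263.8333; wedge = 156.45 − 77.3 = 79.15.
Welfare loss = ½ × 263.8333 × 79.15 = 10441.20.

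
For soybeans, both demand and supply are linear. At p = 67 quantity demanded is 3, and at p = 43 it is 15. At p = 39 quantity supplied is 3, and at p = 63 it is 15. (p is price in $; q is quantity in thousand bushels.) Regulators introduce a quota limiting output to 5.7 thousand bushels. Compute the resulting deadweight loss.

Demand slope = (43 − 67)/(15 − 3) = −2, so p = 73 − 2q.
Supply slope = (63 − 39)/(15 − 3) = 2, so p = 33 + 2q.
Competitive equilibrium: 73 − 2q = 33 + 2q → q* = 10, p* = 53.
At q = 5.7: demand price = 73 − 2·5.7 = 61.6; supply price = 33 + 2·5.7 = 44.4.
Δq = 10 − 5.7 = 4.3; wedge = 61.6 − 44.4 = 17.2.
Deadweight loss = ½ × 4.3 × 17.2 = $36.98 thousand.

$36.98 thousand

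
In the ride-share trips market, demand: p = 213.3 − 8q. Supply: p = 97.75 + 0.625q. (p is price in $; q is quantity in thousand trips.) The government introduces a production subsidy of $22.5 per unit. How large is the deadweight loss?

$29.35 thousand

Competitive equilibrium: 213.3 − 8q = 97.75 + 0.625q → q* = 13.3971, p* = 106.1232.
The subsidy lowers effective supply by 22.5: p = 75.25 + 0.625q.
New quantity: 213.3 − 8q = 75.25 + 0.625q → q' = 16.0058.
Overproduction Δq = 16.0058 − 13.3971 = 2.6087; wedge = subsidy = 22.5.
Welfare loss = ½ × 2.6087 × 22.5 = $29.35 thousand.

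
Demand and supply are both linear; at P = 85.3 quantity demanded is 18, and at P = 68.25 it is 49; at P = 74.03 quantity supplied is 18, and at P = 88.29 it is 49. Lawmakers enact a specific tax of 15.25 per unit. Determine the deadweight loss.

115.13

Demand slope = (68.25 − 85.3)/(49 − 18) = −0.55, so P = 95.2 − 0.55Q.
Supply slope = (88.29 − 74.03)/(49 − 18) = 0.46, so P = 65.75 + 0.46Q.
Competitive equilibrium: 95.2 − 0.55Q = 65.75 + 0.46Q → Q* = 29.1584, P* = 79.1629.
With the tax, the buyer price exceeds the seller price by 15.25: (95.2 − 0.55Q) − (65.75 + 0.46Q) = 15.25 → Q' = 14.0594.
ΔQ = 29.1584 − 14.0594 = 15.099; the wedge equals the tax, 15.25.
DWL = ½ × 15.099 × 15.25 = 115.13.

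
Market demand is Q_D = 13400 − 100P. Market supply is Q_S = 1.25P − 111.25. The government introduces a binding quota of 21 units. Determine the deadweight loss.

In inverse form: demand P = 134 − 0.01Q, supply P = 89 + 0.8Q.
Competitive equilibrium: 134 − 0.01Q = 89 + 0.8Q → Q* = 55.55556, P* = 133.44444.
At Q = 21: demand price = 134 − 0.01·21 = 133.79; supply price = 89 + 0.8·21 = 105.8.
ΔQ = 55.55556 − 21 = 34.55556; wedge = 133.79 − 105.8 = 27.99.
DWL = ½ × 34.55556 × 27.99 = 483.605.

483.605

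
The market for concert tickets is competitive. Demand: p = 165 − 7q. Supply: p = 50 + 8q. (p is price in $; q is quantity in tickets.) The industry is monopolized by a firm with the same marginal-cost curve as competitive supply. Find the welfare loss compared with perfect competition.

$44.63

Competitive equilibrium: 165 − 7q = 50 + 8q → q* = 7.6667, p* = 111.3333.
Marginal revenue: MR = 165 − 14q. Set MR = MC: 165 − 14q = 50 + 8q → q_m = 5.2273.
Price p_m = 165 − 7·5.2273 = 128.4089; MC(q_m) = 50 + 8·5.2273 = 91.8184.
Competitive q* = 7.6667, so Δq = 2.4394; wedge = 128.4089 − 91.8184 = 36.5905.
Welfare loss = ½ × 2.4394 × 36.5905 = $44.63.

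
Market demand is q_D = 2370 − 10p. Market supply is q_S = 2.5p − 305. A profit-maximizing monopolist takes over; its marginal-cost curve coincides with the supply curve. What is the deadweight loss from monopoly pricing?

In inverse form: demand p = 237 − 0.1q, supply p = 122 + 0.4q.
Competitive equilibrium: 237 − 0.1q = 122 + 0.4q → q* = 230, p* = 214.
Marginal revenue: MR = 237 − 0.2q. Set MR = MC: 237 − 0.2q = 122 + 0.4q → q_m = 191.6667.
Price p_m = 237 − 0.1·191.6667 = 217.8333; MC(q_m) = 122 + 0.4·191.6667 = 198.6667.
Competitive q* = 230, so Δq = 38.3333; wedge = 217.8333 − 198.6667 = 19.1666.
The triangle = ½ × 38.3333 × 19.1666 = 367.36.

367.36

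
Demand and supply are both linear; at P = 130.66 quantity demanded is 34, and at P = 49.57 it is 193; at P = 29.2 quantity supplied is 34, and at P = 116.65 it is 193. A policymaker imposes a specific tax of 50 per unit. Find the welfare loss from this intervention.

1179.25

Demand slope = (49.57 − 130.66)/(193 − 34) = −0.51, so P = 148 − 0.51Q.
Supply slope = (116.65 − 29.2)/(193 − 34) = 0.55, so P = 10.5 + 0.55Q.
Competitive equilibrium: 148 − 0.51Q = 10.5 + 0.55Q → Q* = 129.717, P* = 81.8443.
With the tax, the buyer price exceeds the seller price by 50: (148 − 0.51Q) − (10.5 + 0.55Q) = 50 → Q' = 82.5472.
ΔQ = 129.717 − 82.5472 = 47.1698; the wedge equals the tax, 50.
The triangle = ½ × 47.1698 × 50 = 1179.25.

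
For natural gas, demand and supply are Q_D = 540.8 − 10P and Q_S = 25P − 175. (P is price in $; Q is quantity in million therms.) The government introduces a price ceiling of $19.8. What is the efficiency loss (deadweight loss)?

In inverse form: demand P = 54.08 − 0.1Q, supply P = 7 + 0.04Q.
Competitive equilibrium: 54.08 − 0.1Q = 7 + 0.04Q → Q* = 336.2857, P* = 20.4514.
At the ceiling P = 19.8, quantity supplied = (19.8 − 7)/0.04 = 320.
Willingness to pay at Q' = 320: 54.08 − 0.1·320 = 22.08.
ΔQ = 336.2857 − 320 = 16.2857; wedge = 22.08 − 19.8 = 2.28.
DWL = ½ × 16.2857 × 2.28 = $18.57 million.

$18.57 million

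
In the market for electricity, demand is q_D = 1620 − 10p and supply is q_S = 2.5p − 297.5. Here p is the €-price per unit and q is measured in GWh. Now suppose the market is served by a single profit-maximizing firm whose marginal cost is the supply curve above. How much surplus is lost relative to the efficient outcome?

In inverse form: demand p = 162 − 0.1q, supply p = 119 + 0.4q.
Competitive equilibrium: 162 − 0.1q = 119 + 0.4q → q* = 86, p* = 153.4.
Marginal revenue: MR = 162 − 0.2q. Set MR = MC: 162 − 0.2q = 119 + 0.4q → q_m = 71.6667.
Price p_m = 162 − 0.1·71.6667 = 154.8333; MC(q_m) = 119 + 0.4·71.6667 = 147.6667.
Competitive q* = 86, so Δq = 14.3333; wedge = 154.8333 − 147.6667 = 7.1666.
The triangle = ½ × 14.3333 × 7.1666 = €51.36.

€51.36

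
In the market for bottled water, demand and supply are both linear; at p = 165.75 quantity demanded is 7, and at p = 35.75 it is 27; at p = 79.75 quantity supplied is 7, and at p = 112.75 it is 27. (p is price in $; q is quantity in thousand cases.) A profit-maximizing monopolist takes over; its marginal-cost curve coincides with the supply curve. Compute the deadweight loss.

$247.14 thousand

Demand slope = (35.75 − 165.75)/(27 − 7) = −6.5, so p = 211.25 − 6.5q.
Supply slope = (112.75 − 79.75)/(27 − 7) = 1.65, so p = 68.2 + 1.65q.
Competitive equilibrium: 211.25 − 6.5q = 68.2 + 1.65q → q* = 17.5521, p* = 97.161.
Marginal revenue: MR = 211.25 − 13q. Set MR = MC: 211.25 − 13q = 68.2 + 1.65q → q_m = 9.7645.
Price p_m = 211.25 − 6.5·9.7645 = 147.7808; MC(q_m) = 68.2 + 1.65·9.7645 = 84.3114.
Competitive q* = 17.5521, so Δq = 7.7876; wedge = 147.7808 − 84.3114 = 63.4694.
The triangle = ½ × 7.7876 × 63.4694 = $247.14 thousand.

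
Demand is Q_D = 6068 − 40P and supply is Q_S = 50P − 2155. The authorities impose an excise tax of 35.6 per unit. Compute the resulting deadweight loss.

14081.78

In inverse form: demand P = 151.7 − 0.025Q, supply P = 43.1 + 0.02Q.
Competitive equilibrium: 151.7 − 0.025Q = 43.1 + 0.02Q → Q* = 2413.3333, P* = 91.3667.
With the tax, the buyer price exceeds the seller price by 35.6: (151.7 − 0.025Q) − (43.1 + 0.02Q) = 35.6 → Q' = 1622.2222.
ΔQ = 2413.3333 − 1622.2222 = 791.1111; the wedge equals the tax, 35.6.
Deadweight loss = ½ × 791.1111 × 35.6 = 14081.78.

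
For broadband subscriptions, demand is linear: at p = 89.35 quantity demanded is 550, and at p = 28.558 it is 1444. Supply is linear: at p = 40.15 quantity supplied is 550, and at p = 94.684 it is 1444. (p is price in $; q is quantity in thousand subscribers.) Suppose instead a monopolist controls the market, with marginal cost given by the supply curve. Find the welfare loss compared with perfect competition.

Demand slope = (28.558 − 89.35)/(1444 − 550) = −0.068, so p = 126.75 − 0.068q.
Supply slope = (94.684 − 40.15)/(1444 − 550) = 0.061, so p = 6.6 + 0.061q.
Competitive equilibrium: 126.75 − 0.068q = 6.6 + 0.061q → q* = 931.395349, p* = 63.415116.
Marginal revenue: MR = 126.75 − 0.136q. Set MR = MC: 126.75 − 0.136q = 6.6 + 0.061q → q_m = 609.898477.
Price p_m = 126.75 − 0.068·609.898477 = 85.276904; MC(q_m) = 6.6 + 0.061·609.898477 = 43.803807.
Competitive q* = 931.395349, so Δq = 321.496872; wedge = 85.276904 − 43.803807 = 41.473097.
Welfare loss = ½ × 321.496872 × 41.473097 = $6666.74 thousand.

$6666.74 thousand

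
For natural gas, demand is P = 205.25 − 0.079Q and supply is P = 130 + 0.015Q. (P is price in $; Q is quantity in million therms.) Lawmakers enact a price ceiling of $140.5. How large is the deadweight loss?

Competitive equilibrium: 205.25 − 0.079Q = 130 + 0.015Q → Q* = 800.5319, P* = 142.008.
At the ceiling P = 140.5, quantity supplied = (140.5 − 130)/0.015 = 700.
Willingness to pay at Q' = 700: 205.25 − 0.079·700 = 149.95.
ΔQ = 800.5319 − 700 = 100.5319; wedge = 149.95 − 140.5 = 9.45.
Deadweight loss = ½ × 100.5319 × 9.45 = $475.01 million.

$475.01 million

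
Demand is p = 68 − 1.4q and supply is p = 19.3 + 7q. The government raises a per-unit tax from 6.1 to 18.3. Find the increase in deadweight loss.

Competitive equilibrium: 68 − 1.4q = 19.3 + 7q → q* = 5.7976, p* = 59.8833.
For a per-unit tax t: Δq = t/8.4, so DWL = ½·t·(t/8.4) = t²/16.8.
At t = 6.1: DWL = 2.215. At t = 18.3: DWL = 19.934.
Increase = 19.934 − 2.215 = 17.72.

17.72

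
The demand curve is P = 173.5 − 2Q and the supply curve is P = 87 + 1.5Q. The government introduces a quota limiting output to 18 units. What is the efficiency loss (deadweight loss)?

78.89

Competitive equilibrium: 173.5 − 2Q = 87 + 1.5Q → Q* = 24.7143, P* = 124.0714.
At Q = 18: demand price = 173.5 − 2·18 = 137.5; supply price = 87 + 1.5·18 = 114.
ΔQ = 24.7143 − 18 = 6.7143; wedge = 137.5 − 114 = 23.5.
The triangle = ½ × 6.7143 × 23.5 = 78.89.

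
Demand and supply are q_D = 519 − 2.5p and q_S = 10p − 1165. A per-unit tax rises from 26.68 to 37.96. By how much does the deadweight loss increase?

729.14

In inverse form: demand p = 207.6 − 0.4q, supply p = 116.5 + 0.1q.
Competitive equilibrium: 207.6 − 0.4q = 116.5 + 0.1q → q* = 182.2, p* = 134.72.
For a per-unit tax t: Δq = t/0.5, so DWL = ½·t·(t/0.5) = t²/1.
At t = 26.68: DWL = 711.822. At t = 37.96: DWL = 1440.962.
Increase = 1440.962 − 711.822 = 729.14.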